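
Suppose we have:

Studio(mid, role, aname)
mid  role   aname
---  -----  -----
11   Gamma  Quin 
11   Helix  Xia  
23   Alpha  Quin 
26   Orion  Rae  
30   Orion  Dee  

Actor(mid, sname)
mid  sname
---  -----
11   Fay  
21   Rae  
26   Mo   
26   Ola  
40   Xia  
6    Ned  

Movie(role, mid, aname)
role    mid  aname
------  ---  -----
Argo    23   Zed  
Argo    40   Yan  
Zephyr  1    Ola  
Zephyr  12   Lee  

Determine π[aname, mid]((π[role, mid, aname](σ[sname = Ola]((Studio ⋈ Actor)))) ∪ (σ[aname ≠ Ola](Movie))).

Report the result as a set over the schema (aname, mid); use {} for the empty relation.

{(Lee, 12), (Rae, 26), (Yan, 40), (Zed, 23)}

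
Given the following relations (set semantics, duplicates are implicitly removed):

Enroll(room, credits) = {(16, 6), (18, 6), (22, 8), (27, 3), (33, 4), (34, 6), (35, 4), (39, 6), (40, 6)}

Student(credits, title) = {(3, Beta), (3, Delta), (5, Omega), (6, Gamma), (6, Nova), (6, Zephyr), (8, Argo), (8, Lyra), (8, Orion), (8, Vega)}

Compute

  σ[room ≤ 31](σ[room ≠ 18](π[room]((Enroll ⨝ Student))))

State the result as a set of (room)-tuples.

Joining Enroll and Student on credits yields {(16, 6, Gamma), (16, 6, Nova), (16, 6, Zephyr), (18, 6, Gamma), (18, 6, Nova), (18, 6, Zephyr), (22, 8, Argo), (22, 8, Lyra), (22, 8, Orion), (22, 8, Vega), (27, 3, Beta), (27, 3, Delta), (34, 6, Gamma), (34, 6, Nova), (34, 6, Zephyr), (39, 6, Gamma), (39, 6, Nova), (39, 6, Zephyr), (40, 6, Gamma), (40, 6, Nova), (40, 6, Zephyr)}.
π[room]: project onto (room) (14 duplicate(s) eliminated) → {16, 18, 22, 27, 34, 39, 40}
σ[room ≠ 18]: keep tuples satisfying room ≠ 18 → {16, 22, 27, 34, 39, 40}
σ[room ≤ 31]: keep tuples satisfying room ≤ 31 → {16, 22, 27}

{16, 22, 27}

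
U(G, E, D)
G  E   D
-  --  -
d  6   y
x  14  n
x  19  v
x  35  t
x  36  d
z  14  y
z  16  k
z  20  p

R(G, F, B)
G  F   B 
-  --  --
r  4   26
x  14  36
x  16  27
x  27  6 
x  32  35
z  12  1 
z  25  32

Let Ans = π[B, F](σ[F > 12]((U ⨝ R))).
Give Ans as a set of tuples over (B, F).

{(27, 16), (32, 25), (35, 32), (36, 14), (6, 27)}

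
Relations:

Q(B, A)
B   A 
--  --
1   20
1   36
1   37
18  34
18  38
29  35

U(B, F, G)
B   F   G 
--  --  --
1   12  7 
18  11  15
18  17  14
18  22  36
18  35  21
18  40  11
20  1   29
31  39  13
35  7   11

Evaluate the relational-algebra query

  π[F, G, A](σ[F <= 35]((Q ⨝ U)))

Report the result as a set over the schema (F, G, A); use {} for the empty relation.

Natural join on B: {(1, 20, 12, 7), (1, 36, 12, 7), (1, 37, 12, 7), (18, 34, 11, 15), (18, 34, 17, 14), (18, 34, 22, 36), (18, 34, 35, 21), (18, 34, 40, 11), (18, 38, 11, 15), (18, 38, 17, 14), (18, 38, 22, 36), (18, 38, 35, 21), (18, 38, 40, 11)}
Apply σ_{F <= 35}; surviving tuples: {(1, 20, 12, 7), (1, 36, 12, 7), (1, 37, 12, 7), (18, 34, 11, 15), (18, 34, 17, 14), (18, 34, 22, 36), (18, 34, 35, 21), (18, 38, 11, 15), (18, 38, 17, 14), (18, 38, 22, 36), (18, 38, 35, 21)}
Projecting to F, G, A: {(11, 15, 34), (11, 15, 38), (12, 7, 20), (12, 7, 36), (12, 7, 37), (17, 14, 34), (17, 14, 38), (22, 36, 34), (22, 36, 38), (35, 21, 34), (35, 21, 38)}

{(11, 15, 34), (11, 15, 38), (12, 7, 20), (12, 7, 36), (12, 7, 37), (17, 14, 34), (17, 14, 38), (22, 36, 34), (22, 36, 38), (35, 21, 34), (35, 21, 38)}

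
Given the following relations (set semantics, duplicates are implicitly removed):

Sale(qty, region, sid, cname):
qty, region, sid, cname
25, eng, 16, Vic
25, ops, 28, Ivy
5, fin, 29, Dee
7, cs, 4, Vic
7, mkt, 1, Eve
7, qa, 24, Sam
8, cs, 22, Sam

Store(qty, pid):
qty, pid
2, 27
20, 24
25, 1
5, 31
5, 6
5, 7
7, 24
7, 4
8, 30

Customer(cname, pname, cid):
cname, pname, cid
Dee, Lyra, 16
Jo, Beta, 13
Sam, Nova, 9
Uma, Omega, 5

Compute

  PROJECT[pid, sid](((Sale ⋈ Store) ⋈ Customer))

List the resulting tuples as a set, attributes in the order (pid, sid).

{(24, 24), (30, 22), (31, 29), (4, 24), (6, 29), (7, 29)}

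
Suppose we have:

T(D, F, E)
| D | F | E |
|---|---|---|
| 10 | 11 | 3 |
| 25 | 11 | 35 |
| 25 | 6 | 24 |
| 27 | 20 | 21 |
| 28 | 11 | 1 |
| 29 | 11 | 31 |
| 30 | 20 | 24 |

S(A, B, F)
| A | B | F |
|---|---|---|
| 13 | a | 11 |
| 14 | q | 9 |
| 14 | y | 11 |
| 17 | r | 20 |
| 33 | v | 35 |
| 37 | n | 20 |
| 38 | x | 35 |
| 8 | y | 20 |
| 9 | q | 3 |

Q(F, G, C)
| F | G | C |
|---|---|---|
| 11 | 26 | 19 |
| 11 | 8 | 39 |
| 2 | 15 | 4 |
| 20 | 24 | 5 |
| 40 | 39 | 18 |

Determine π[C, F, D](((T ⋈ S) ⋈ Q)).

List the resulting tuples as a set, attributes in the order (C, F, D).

Joining T and S on F yields {(10, 11, 3, 13, a), (10, 11, 3, 14, y), (25, 11, 35, 13, a), (25, 11, 35, 14, y), (27, 20, 21, 17, r), (27, 20, 21, 37, n), (27, 20, 21, 8, y), (28, 11, 1, 13, a), (28, 11, 1, 14, y), (29, 11, 31, 13, a), (29, 11, 31, 14, y), (30, 20, 24, 17, r), (30, 20, 24, 37, n), (30, 20, 24, 8, y)}.
Joining (T ⋈ S) and Q on F yields {(10, 11, 3, 13, a, 26, 19), (10, 11, 3, 13, a, 8, 39), (10, 11, 3, 14, y, 26, 19), (10, 11, 3, 14, y, 8, 39), (25, 11, 35, 13, a, 26, 19), (25, 11, 35, 13, a, 8, 39), (25, 11, 35, 14, y, 26, 19), (25, 11, 35, 14, y, 8, 39), (27, 20, 21, 17, r, 24, 5), (27, 20, 21, 37, n, 24, 5), (27, 20, 21, 8, y, 24, 5), (28, 11, 1, 13, a, 26, 19), (28, 11, 1, 13, a, 8, 39), (28, 11, 1, 14, y, 26, 19), (28, 11, 1, 14, y, 8, 39), (29, 11, 31, 13, a, 26, 19), (29, 11, 31, 13, a, 8, 39), (29, 11, 31, 14, y, 26, 19), (29, 11, 31, 14, y, 8, 39), (30, 20, 24, 17, r, 24, 5), (30, 20, 24, 37, n, 24, 5), (30, 20, 24, 8, y, 24, 5)}.
π[C, F, D]: project onto (C, F, D) (12 duplicate(s) eliminated) → {(19, 11, 10), (19, 11, 25), (19, 11, 28), (19, 11, 29), (39, 11, 10), (39, 11, 25), (39, 11, 28), (39, 11, 29), (5, 20, 27), (5, 20, 30)}

{(19, 11, 10), (19, 11, 25), (19, 11, 28), (19, 11, 29), (39, 11, 10), (39, 11, 25), (39, 11, 28), (39, 11, 29), (5, 20, 27), (5, 20, 30)}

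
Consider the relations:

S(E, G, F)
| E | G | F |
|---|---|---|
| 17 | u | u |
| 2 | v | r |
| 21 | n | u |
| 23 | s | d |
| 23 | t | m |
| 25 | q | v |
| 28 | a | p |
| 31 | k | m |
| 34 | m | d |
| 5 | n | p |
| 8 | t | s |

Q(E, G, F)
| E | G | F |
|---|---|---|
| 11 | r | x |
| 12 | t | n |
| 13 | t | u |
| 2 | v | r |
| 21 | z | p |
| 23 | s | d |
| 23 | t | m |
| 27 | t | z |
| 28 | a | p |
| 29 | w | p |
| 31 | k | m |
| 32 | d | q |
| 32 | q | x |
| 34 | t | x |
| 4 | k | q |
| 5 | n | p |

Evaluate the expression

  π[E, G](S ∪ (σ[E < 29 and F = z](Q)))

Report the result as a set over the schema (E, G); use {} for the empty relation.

{(17, u), (2, v), (21, n), (23, s), (23, t), (25, q), (27, t), (28, a), (31, k), (34, m), (5, n), (8, t)}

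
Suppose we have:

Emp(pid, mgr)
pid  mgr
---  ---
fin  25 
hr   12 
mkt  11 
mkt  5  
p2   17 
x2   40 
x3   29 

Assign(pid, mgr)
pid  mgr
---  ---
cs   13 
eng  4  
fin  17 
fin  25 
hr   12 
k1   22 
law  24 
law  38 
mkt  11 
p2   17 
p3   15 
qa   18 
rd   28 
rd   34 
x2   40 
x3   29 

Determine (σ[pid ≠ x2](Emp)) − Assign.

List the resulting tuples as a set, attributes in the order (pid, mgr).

Filtering on pid ≠ x2 leaves {(fin, 25), (hr, 12), (mkt, 11), (mkt, 5), (p2, 17), (x3, 29)}.
Taking the difference: {(mkt, 5)}

{(mkt, 5)}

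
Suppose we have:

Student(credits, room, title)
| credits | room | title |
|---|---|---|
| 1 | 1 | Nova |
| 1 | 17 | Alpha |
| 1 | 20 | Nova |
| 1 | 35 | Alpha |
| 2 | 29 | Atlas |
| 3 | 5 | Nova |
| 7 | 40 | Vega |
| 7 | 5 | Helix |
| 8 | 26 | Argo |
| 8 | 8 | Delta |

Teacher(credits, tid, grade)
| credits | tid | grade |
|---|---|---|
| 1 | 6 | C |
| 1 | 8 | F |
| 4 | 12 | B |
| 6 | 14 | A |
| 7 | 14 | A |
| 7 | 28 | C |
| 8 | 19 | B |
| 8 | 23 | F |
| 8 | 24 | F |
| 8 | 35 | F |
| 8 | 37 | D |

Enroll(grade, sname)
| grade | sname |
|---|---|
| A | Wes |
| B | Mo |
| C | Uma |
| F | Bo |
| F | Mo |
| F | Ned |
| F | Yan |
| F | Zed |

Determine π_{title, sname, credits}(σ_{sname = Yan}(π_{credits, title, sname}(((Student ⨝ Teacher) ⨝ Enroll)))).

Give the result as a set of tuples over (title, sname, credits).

{(Alpha, Yan, 1), (Argo, Yan, 8), (Delta, Yan, 8), (Nova, Yan, 1)}

Joining Student and Teacher on credits yields {(1, 1, Nova, 6, C), (1, 1, Nova, 8, F), (1, 17, Alpha, 6, C), (1, 17, Alpha, 8, F), (1, 20, Nova, 6, C), (1, 20, Nova, 8, F), (1, 35, Alpha, 6, C), (1, 35, Alpha, 8, F), (7, 40, Vega, 14, A), (7, 40, Vega, 28, C), (7, 5, Helix, 14, A), (7, 5, Helix, 28, C), (8, 26, Argo, 19, B), (8, 26, Argo, 23, F), (8, 26, Argo, 24, F), (8, 26, Argo, 35, F), (8, 26, Argo, 37, D), (8, 8, Delta, 19, B), (8, 8, Delta, 23, F), (8, 8, Delta, 24, F), (8, 8, Delta, 35, F), (8, 8, Delta, 37, D)}.
Joining (Student ⨝ Teacher) and Enroll on grade yields {(1, 1, Nova, 6, C, Uma), (1, 1, Nova, 8, F, Bo), (1, 1, Nova, 8, F, Mo), (1, 1, Nova, 8, F, Ned), (1, 1, Nova, 8, F, Yan), (1, 1, Nova, 8, F, Zed), (1, 17, Alpha, 6, C, Uma), (1, 17, Alpha, 8, F, Bo), (1, 17, Alpha, 8, F, Mo), (1, 17, Alpha, 8, F, Ned), (1, 17, Alpha, 8, F, Yan), (1, 17, Alpha, 8, F, Zed), (1, 20, Nova, 6, C, Uma), (1, 20, Nova, 8, F, Bo), (1, 20, Nova, 8, F, Mo), (1, 20, Nova, 8, F, Ned), (1, 20, Nova, 8, F, Yan), (1, 20, Nova, 8, F, Zed), (1, 35, Alpha, 6, C, Uma), (1, 35, Alpha, 8, F, Bo), (1, 35, Alpha, 8, F, Mo), (1, 35, Alpha, 8, F, Ned), (1, 35, Alpha, 8, F, Yan), (1, 35, Alpha, 8, F, Zed), (7, 40, Vega, 14, A, Wes), (7, 40, Vega, 28, C, Uma), (7, 5, Helix, 14, A, Wes), (7, 5, Helix, 28, C, Uma), (8, 26, Argo, 19, B, Mo), (8, 26, Argo, 23, F, Bo), (8, 26, Argo, 23, F, Mo), (8, 26, Argo, 23, F, Ned), (8, 26, Argo, 23, F, Yan), (8, 26, Argo, 23, F, Zed), (8, 26, Argo, 24, F, Bo), (8, 26, Argo, 24, F, Mo), (8, 26, Argo, 24, F, Ned), (8, 26, Argo, 24, F, Yan), (8, 26, Argo, 24, F, Zed), (8, 26, Argo, 35, F, Bo), (8, 26, Argo, 35, F, Mo), (8, 26, Argo, 35, F, Ned), (8, 26, Argo, 35, F, Yan), (8, 26, Argo, 35, F, Zed), (8, 8, Delta, 19, B, Mo), (8, 8, Delta, 23, F, Bo), (8, 8, Delta, 23, F, Mo), (8, 8, Delta, 23, F, Ned), (8, 8, Delta, 23, F, Yan), (8, 8, Delta, 23, F, Zed), (8, 8, Delta, 24, F, Bo), (8, 8, Delta, 24, F, Mo), (8, 8, Delta, 24, F, Ned), (8, 8, Delta, 24, F, Yan), (8, 8, Delta, 24, F, Zed), (8, 8, Delta, 35, F, Bo), (8, 8, Delta, 35, F, Mo), (8, 8, Delta, 35, F, Ned), (8, 8, Delta, 35, F, Yan), (8, 8, Delta, 35, F, Zed)}.
Projecting to credits, title, sname (34 duplicate(s) eliminated): {(1, Alpha, Bo), (1, Alpha, Mo), (1, Alpha, Ned), (1, Alpha, Uma), (1, Alpha, Yan), (1, Alpha, Zed), (1, Nova, Bo), (1, Nova, Mo), (1, Nova, Ned), (1, Nova, Uma), (1, Nova, Yan), (1, Nova, Zed), (7, Helix, Uma), (7, Helix, Wes), (7, Vega, Uma), (7, Vega, Wes), (8, Argo, Bo), (8, Argo, Mo), (8, Argo, Ned), (8, Argo, Yan), (8, Argo, Zed), (8, Delta, Bo), (8, Delta, Mo), (8, Delta, Ned), (8, Delta, Yan), (8, Delta, Zed)}
σ[sname = Yan]: keep tuples satisfying sname = Yan → {(1, Alpha, Yan), (1, Nova, Yan), (8, Argo, Yan), (8, Delta, Yan)}
Projecting to title, sname, credits: {(Alpha, Yan, 1), (Argo, Yan, 8), (Delta, Yan, 8), (Nova, Yan, 1)}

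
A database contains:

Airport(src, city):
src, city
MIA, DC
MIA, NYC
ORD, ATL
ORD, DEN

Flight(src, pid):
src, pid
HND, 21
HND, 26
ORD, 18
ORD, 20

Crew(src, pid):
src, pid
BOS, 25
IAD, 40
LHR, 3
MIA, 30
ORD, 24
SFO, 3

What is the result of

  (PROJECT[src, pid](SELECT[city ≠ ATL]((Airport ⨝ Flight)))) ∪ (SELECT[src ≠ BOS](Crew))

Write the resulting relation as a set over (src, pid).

Natural join on src: {(ORD, ATL, 18), (ORD, ATL, 20), (ORD, DEN, 18), (ORD, DEN, 20)}
Apply σ_{city ≠ ATL}; surviving tuples: {(ORD, DEN, 18), (ORD, DEN, 20)}
π_{src, pid} gives {(ORD, 18), (ORD, 20)}.
Apply σ_{src ≠ BOS}; surviving tuples: {(IAD, 40), (LHR, 3), (MIA, 30), (ORD, 24), (SFO, 3)}
Set union of the two operands is {(IAD, 40), (LHR, 3), (MIA, 30), (ORD, 18), (ORD, 20), (ORD, 24), (SFO, 3)}.

{(IAD, 40), (LHR, 3), (MIA, 30), (ORD, 18), (ORD, 20), (ORD, 24), (SFO, 3)}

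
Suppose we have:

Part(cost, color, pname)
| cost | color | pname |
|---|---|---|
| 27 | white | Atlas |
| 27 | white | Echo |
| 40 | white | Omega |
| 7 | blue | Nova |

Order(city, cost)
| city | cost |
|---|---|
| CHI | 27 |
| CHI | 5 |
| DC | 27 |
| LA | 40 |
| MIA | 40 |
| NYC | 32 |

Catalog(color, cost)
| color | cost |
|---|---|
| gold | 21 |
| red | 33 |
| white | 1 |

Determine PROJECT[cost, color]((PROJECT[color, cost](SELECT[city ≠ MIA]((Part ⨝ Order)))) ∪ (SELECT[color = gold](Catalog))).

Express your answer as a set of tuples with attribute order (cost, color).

Part ⋈ Order (natural join on cost): {(27, white, Atlas, CHI), (27, white, Atlas, DC), (27, white, Echo, CHI), (27, white, Echo, DC), (40, white, Omega, LA), (40, white, Omega, MIA)}
Selection city ≠ MIA: {(27, white, Atlas, CHI), (27, white, Atlas, DC), (27, white, Echo, CHI), (27, white, Echo, DC), (40, white, Omega, LA)}
Projecting to color, cost (3 duplicate(s) eliminated): {(white, 27), (white, 40)}
Selection color = gold: {(gold, 21)}
Set union of the two operands is {(gold, 21), (white, 27), (white, 40)}.
Projecting to cost, color: {(21, gold), (27, white), (40, white)}

{(21, gold), (27, white), (40, white)}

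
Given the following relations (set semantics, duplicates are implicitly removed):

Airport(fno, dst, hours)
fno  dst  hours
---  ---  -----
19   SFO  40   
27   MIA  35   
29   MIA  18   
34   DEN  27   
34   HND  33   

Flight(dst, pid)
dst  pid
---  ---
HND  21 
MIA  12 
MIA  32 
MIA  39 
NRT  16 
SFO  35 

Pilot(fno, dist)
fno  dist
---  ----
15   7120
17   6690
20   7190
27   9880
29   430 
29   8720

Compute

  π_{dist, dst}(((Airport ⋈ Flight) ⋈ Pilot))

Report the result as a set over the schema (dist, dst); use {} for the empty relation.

Joining Airport and Flight on dst yields {(19, SFO, 40, 35), (27, MIA, 35, 12), (27, MIA, 35, 32), (27, MIA, 35, 39), (29, MIA, 18, 12), (29, MIA, 18, 32), (29, MIA, 18, 39), (34, HND, 33, 21)}.
Joining (Airport ⋈ Flight) and Pilot on fno yields {(27, MIA, 35, 12, 9880), (27, MIA, 35, 32, 9880), (27, MIA, 35, 39, 9880), (29, MIA, 18, 12, 430), (29, MIA, 18, 12, 8720), (29, MIA, 18, 32, 430), (29, MIA, 18, 32, 8720), (29, MIA, 18, 39, 430), (29, MIA, 18, 39, 8720)}.
Keep only column(s) dist, dst (6 duplicate(s) eliminated): {(430, MIA), (8720, MIA), (9880, MIA)}

{(430, MIA), (8720, MIA), (9880, MIA)}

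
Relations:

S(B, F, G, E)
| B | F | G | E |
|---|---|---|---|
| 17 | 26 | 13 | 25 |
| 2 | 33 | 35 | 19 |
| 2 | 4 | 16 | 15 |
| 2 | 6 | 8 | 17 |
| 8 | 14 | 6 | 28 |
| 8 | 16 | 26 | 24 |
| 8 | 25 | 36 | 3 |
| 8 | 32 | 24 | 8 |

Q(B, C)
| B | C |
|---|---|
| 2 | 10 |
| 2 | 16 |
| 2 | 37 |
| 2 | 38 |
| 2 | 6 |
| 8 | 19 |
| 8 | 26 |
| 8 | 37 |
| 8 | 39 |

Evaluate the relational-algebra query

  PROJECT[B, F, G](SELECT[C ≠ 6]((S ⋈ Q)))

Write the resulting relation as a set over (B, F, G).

Natural join on B: {(2, 33, 35, 19, 10), (2, 33, 35, 19, 16), (2, 33, 35, 19, 37), (2, 33, 35, 19, 38), (2, 33, 35, 19, 6), (2, 4, 16, 15, 10), (2, 4, 16, 15, 16), (2, 4, 16, 15, 37), (2, 4, 16, 15, 38), (2, 4, 16, 15, 6), (2, 6, 8, 17, 10), (2, 6, 8, 17, 16), (2, 6, 8, 17, 37), (2, 6, 8, 17, 38), (2, 6, 8, 17, 6), (8, 14, 6, 28, 19), (8, 14, 6, 28, 26), (8, 14, 6, 28, 37), (8, 14, 6, 28, 39), (8, 16, 26, 24, 19), (8, 16, 26, 24, 26), (8, 16, 26, 24, 37), (8, 16, 26, 24, 39), (8, 25, 36, 3, 19), (8, 25, 36, 3, 26), (8, 25, 36, 3, 37), (8, 25, 36, 3, 39), (8, 32, 24, 8, 19), (8, 32, 24, 8, 26), (8, 32, 24, 8, 37), (8, 32, 24, 8, 39)}
Apply σ_{C ≠ 6}; surviving tuples: {(2, 33, 35, 19, 10), (2, 33, 35, 19, 16), (2, 33, 35, 19, 37), (2, 33, 35, 19, 38), (2, 4, 16, 15, 10), (2, 4, 16, 15, 16), (2, 4, 16, 15, 37), (2, 4, 16, 15, 38), (2, 6, 8, 17, 10), (2, 6, 8, 17, 16), (2, 6, 8, 17, 37), (2, 6, 8, 17, 38), (8, 14, 6, 28, 19), (8, 14, 6, 28, 26), (8, 14, 6, 28, 37), (8, 14, 6, 28, 39), (8, 16, 26, 24, 19), (8, 16, 26, 24, 26), (8, 16, 26, 24, 37), (8, 16, 26, 24, 39), (8, 25, 36, 3, 19), (8, 25, 36, 3, 26), (8, 25, 36, 3, 37), (8, 25, 36, 3, 39), (8, 32, 24, 8, 19), (8, 32, 24, 8, 26), (8, 32, 24, 8, 37), (8, 32, 24, 8, 39)}
Keep only column(s) B, F, G (21 duplicate(s) eliminated): {(2, 33, 35), (2, 4, 16), (2, 6, 8), (8, 14, 6), (8, 16, 26), (8, 25, 36), (8, 32, 24)}

{(2, 33, 35), (2, 4, 16), (2, 6, 8), (8, 14, 6), (8, 16, 26), (8, 25, 36), (8, 32, 24)}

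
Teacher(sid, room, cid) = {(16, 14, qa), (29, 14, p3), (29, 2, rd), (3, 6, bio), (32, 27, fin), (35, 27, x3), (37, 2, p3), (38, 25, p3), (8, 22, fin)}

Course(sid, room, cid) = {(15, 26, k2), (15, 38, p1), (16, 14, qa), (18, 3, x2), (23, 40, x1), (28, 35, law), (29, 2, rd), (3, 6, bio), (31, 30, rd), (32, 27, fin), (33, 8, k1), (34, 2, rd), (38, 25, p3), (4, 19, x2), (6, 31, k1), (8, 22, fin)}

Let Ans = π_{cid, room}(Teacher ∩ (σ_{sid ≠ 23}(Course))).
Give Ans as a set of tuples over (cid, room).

{(bio, 6), (fin, 22), (fin, 27), (p3, 25), (qa, 14), (rd, 2)}

Filtering on sid ≠ 23 leaves {(15, 26, k2), (15, 38, p1), (16, 14, qa), (18, 3, x2), (28, 35, law), (29, 2, rd), (3, 6, bio), (31, 30, rd), (32, 27, fin), (33, 8, k1), (34, 2, rd), (38, 25, p3), (4, 19, x2), (6, 31, k1), (8, 22, fin)}.
Taking the intersection: {(16, 14, qa), (29, 2, rd), (3, 6, bio), (32, 27, fin), (38, 25, p3), (8, 22, fin)}
Projecting to cid, room: {(bio, 6), (fin, 22), (fin, 27), (p3, 25), (qa, 14), (rd, 2)}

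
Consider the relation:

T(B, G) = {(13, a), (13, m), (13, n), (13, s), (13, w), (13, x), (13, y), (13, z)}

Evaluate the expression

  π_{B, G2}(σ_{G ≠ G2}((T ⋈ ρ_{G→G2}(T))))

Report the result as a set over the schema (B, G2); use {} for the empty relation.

ρ[G→G2]: schema becomes (B, G2); tuples unchanged.
Joining T and ρ_{G→G2}(T) on B yields {(13, a, a), (13, a, m), (13, a, n), (13, a, s), (13, a, w), (13, a, x), (13, a, y), (13, a, z), (13, m, a), (13, m, m), (13, m, n), (13, m, s), (13, m, w), (13, m, x), (13, m, y), (13, m, z), (13, n, a), (13, n, m), (13, n, n), (13, n, s), (13, n, w), (13, n, x), (13, n, y), (13, n, z), (13, s, a), (13, s, m), (13, s, n), (13, s, s), (13, s, w), (13, s, x), (13, s, y), (13, s, z), (13, w, a), (13, w, m), (13, w, n), (13, w, s), (13, w, w), (13, w, x), (13, w, y), (13, w, z), (13, x, a), (13, x, m), (13, x, n), (13, x, s), (13, x, w), (13, x, x), (13, x, y), (13, x, z), (13, y, a), (13, y, m), (13, y, n), (13, y, s), (13, y, w), (13, y, x), (13, y, y), (13, y, z), (13, z, a), (13, z, m), (13, z, n), (13, z, s), (13, z, w), (13, z, x), (13, z, y), (13, z, z)}.
Selection G ≠ G2: {(13, a, m), (13, a, n), (13, a, s), (13, a, w), (13, a, x), (13, a, y), (13, a, z), (13, m, a), (13, m, n), (13, m, s), (13, m, w), (13, m, x), (13, m, y), (13, m, z), (13, n, a), (13, n, m), (13, n, s), (13, n, w), (13, n, x), (13, n, y), (13, n, z), (13, s, a), (13, s, m), (13, s, n), (13, s, w), (13, s, x), (13, s, y), (13, s, z), (13, w, a), (13, w, m), (13, w, n), (13, w, s), (13, w, x), (13, w, y), (13, w, z), (13, x, a), (13, x, m), (13, x, n), (13, x, s), (13, x, w), (13, x, y), (13, x, z), (13, y, a), (13, y, m), (13, y, n), (13, y, s), (13, y, w), (13, y, x), (13, y, z), (13, z, a), (13, z, m), (13, z, n), (13, z, s), (13, z, w), (13, z, x), (13, z, y)}
Keep only column(s) B, G2 (48 duplicate(s) eliminated): {(13, a), (13, m), (13, n), (13, s), (13, w), (13, x), (13, y), (13, z)}

{(13, a), (13, m), (13, n), (13, s), (13, w), (13, x), (13, y), (13, z)}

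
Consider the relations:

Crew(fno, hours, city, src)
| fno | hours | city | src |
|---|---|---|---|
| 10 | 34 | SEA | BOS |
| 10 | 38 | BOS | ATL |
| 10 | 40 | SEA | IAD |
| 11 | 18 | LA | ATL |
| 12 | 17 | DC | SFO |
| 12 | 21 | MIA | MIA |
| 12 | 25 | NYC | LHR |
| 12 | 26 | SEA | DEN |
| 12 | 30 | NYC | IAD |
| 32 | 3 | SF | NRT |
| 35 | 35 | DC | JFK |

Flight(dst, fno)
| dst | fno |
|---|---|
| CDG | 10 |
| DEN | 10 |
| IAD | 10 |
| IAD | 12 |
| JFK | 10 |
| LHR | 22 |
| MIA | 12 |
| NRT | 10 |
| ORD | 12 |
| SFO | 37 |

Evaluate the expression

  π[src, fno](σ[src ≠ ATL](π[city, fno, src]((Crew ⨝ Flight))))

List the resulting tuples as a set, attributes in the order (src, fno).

Natural join on fno: {(10, 34, SEA, BOS, CDG), (10, 34, SEA, BOS, DEN), (10, 34, SEA, BOS, IAD), (10, 34, SEA, BOS, JFK), (10, 34, SEA, BOS, NRT), (10, 38, BOS, ATL, CDG), (10, 38, BOS, ATL, DEN), (10, 38, BOS, ATL, IAD), (10, 38, BOS, ATL, JFK), (10, 38, BOS, ATL, NRT), (10, 40, SEA, IAD, CDG), (10, 40, SEA, IAD, DEN), (10, 40, SEA, IAD, IAD), (10, 40, SEA, IAD, JFK), (10, 40, SEA, IAD, NRT), (12, 17, DC, SFO, IAD), (12, 17, DC, SFO, MIA), (12, 17, DC, SFO, ORD), (12, 21, MIA, MIA, IAD), (12, 21, MIA, MIA, MIA), (12, 21, MIA, MIA, ORD), (12, 25, NYC, LHR, IAD), (12, 25, NYC, LHR, MIA), (12, 25, NYC, LHR, ORD), (12, 26, SEA, DEN, IAD), (12, 26, SEA, DEN, MIA), (12, 26, SEA, DEN, ORD), (12, 30, NYC, IAD, IAD), (12, 30, NYC, IAD, MIA), (12, 30, NYC, IAD, ORD)}
Projecting to city, fno, src (22 duplicate(s) eliminated): {(BOS, 10, ATL), (DC, 12, SFO), (MIA, 12, MIA), (NYC, 12, IAD), (NYC, 12, LHR), (SEA, 10, BOS), (SEA, 10, IAD), (SEA, 12, DEN)}
σ[src ≠ ATL]: keep tuples satisfying src ≠ ATL → {(DC, 12, SFO), (MIA, 12, MIA), (NYC, 12, IAD), (NYC, 12, LHR), (SEA, 10, BOS), (SEA, 10, IAD), (SEA, 12, DEN)}
Projecting to src, fno: {(BOS, 10), (DEN, 12), (IAD, 10), (IAD, 12), (LHR, 12), (MIA, 12), (SFO, 12)}

{(BOS, 10), (DEN, 12), (IAD, 10), (IAD, 12), (LHR, 12), (MIA, 12), (SFO, 12)}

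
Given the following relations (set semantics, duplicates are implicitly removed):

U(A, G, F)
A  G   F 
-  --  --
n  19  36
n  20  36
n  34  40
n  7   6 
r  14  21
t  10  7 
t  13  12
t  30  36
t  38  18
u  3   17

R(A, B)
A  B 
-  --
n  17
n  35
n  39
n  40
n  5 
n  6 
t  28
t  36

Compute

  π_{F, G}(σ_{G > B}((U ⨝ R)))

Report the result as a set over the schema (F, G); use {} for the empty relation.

Joining U and R on A yields {(n, 19, 36, 17), (n, 19, 36, 35), (n, 19, 36, 39), (n, 19, 36, 40), (n, 19, 36, 5), (n, 19, 36, 6), (n, 20, 36, 17), (n, 20, 36, 35), (n, 20, 36, 39), (n, 20, 36, 40), (n, 20, 36, 5), (n, 20, 36, 6), (n, 34, 40, 17), (n, 34, 40, 35), (n, 34, 40, 39), (n, 34, 40, 40), (n, 34, 40, 5), (n, 34, 40, 6), (n, 7, 6, 17), (n, 7, 6, 35), (n, 7, 6, 39), (n, 7, 6, 40), (n, 7, 6, 5), (n, 7, 6, 6), (t, 10, 7, 28), (t, 10, 7, 36), (t, 13, 12, 28), (t, 13, 12, 36), (t, 30, 36, 28), (t, 30, 36, 36), (t, 38, 18, 28), (t, 38, 18, 36)}.
σ[G > B]: keep tuples satisfying G > B → {(n, 19, 36, 17), (n, 19, 36, 5), (n, 19, 36, 6), (n, 20, 36, 17), (n, 20, 36, 5), (n, 20, 36, 6), (n, 34, 40, 17), (n, 34, 40, 5), (n, 34, 40, 6), (n, 7, 6, 5), (n, 7, 6, 6), (t, 30, 36, 28), (t, 38, 18, 28), (t, 38, 18, 36)}
π_{F, G} gives {(18, 38), (36, 19), (36, 20), (36, 30), (40, 34), (6, 7)} (8 duplicate(s) eliminated).

{(18, 38), (36, 19), (36, 20), (36, 30), (40, 34), (6, 7)}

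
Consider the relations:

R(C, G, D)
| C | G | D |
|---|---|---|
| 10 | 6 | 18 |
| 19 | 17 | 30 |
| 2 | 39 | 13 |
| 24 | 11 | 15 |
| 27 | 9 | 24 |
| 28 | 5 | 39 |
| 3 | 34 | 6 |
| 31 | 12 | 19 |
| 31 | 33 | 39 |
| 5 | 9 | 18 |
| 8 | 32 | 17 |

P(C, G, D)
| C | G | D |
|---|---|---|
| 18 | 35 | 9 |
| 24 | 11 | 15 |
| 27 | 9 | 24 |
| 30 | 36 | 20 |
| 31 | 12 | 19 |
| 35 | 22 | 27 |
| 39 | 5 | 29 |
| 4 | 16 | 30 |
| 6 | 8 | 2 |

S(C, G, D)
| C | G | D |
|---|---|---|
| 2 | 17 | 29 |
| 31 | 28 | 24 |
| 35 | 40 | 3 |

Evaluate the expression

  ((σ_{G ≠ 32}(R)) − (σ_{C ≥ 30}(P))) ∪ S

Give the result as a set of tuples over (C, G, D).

Selection G ≠ 32: {(10, 6, 18), (19, 17, 30), (2, 39, 13), (24, 11, 15), (27, 9, 24), (28, 5, 39), (3, 34, 6), (31, 12, 19), (31, 33, 39), (5, 9, 18)}
Selection C ≥ 30: {(30, 36, 20), (31, 12, 19), (35, 22, 27), (39, 5, 29)}
Difference: {(10, 6, 18), (19, 17, 30), (2, 39, 13), (24, 11, 15), (27, 9, 24), (28, 5, 39), (3, 34, 6), (31, 12, 19), (31, 33, 39), (5, 9, 18)} with {(30, 36, 20), (31, 12, 19), (35, 22, 27), (39, 5, 29)} → {(10, 6, 18), (19, 17, 30), (2, 39, 13), (24, 11, 15), (27, 9, 24), (28, 5, 39), (3, 34, 6), (31, 33, 39), (5, 9, 18)}
Union: {(10, 6, 18), (19, 17, 30), (2, 39, 13), (24, 11, 15), (27, 9, 24), (28, 5, 39), (3, 34, 6), (31, 33, 39), (5, 9, 18)} with {(2, 17, 29), (31, 28, 24), (35, 40, 3)} → {(10, 6, 18), (19, 17, 30), (2, 17, 29), (2, 39, 13), (24, 11, 15), (27, 9, 24), (28, 5, 39), (3, 34, 6), (31, 28, 24), (31, 33, 39), (35, 40, 3), (5, 9, 18)}

{(10, 6, 18), (19, 17, 30), (2, 17, 29), (2, 39, 13), (24, 11, 15), (27, 9, 24), (28, 5, 39), (3, 34, 6), (31, 28, 24), (31, 33, 39), (35, 40, 3), (5, 9, 18)}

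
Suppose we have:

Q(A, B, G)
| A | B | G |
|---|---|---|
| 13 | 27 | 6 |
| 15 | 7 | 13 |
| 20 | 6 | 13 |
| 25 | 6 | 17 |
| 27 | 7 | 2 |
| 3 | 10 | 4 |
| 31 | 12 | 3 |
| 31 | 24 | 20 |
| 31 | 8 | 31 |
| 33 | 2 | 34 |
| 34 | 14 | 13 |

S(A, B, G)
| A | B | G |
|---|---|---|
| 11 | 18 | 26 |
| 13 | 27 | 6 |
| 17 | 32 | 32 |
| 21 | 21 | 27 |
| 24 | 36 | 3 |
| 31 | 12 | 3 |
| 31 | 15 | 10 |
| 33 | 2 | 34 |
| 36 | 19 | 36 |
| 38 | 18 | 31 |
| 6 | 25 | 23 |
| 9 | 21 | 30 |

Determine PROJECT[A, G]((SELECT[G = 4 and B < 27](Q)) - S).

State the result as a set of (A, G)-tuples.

Apply σ_{G = 4 and B < 27}; surviving tuples: {(3, 10, 4)}
Difference: {(3, 10, 4)} with {(11, 18, 26), (13, 27, 6), (17, 32, 32), (21, 21, 27), (24, 36, 3), (31, 12, 3), (31, 15, 10), (33, 2, 34), (36, 19, 36), (38, 18, 31), (6, 25, 23), (9, 21, 30)} → {(3, 10, 4)}
π[A, G]: project onto (A, G) → {(3, 4)}

{(3, 4)}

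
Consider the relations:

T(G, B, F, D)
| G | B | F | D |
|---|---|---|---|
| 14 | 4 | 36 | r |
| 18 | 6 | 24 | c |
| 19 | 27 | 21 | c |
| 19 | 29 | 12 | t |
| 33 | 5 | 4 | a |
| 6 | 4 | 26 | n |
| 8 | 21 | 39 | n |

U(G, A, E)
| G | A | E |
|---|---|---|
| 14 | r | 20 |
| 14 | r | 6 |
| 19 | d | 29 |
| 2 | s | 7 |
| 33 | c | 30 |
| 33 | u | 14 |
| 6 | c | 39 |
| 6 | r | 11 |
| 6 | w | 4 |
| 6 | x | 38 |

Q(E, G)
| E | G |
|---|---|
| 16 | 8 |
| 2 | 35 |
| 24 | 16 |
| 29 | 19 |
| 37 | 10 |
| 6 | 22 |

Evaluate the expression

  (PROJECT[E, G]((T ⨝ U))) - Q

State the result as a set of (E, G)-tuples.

Joining T and U on G yields {(14, 4, 36, r, r, 20), (14, 4, 36, r, r, 6), (19, 27, 21, c, d, 29), (19, 29, 12, t, d, 29), (33, 5, 4, a, c, 30), (33, 5, 4, a, u, 14), (6, 4, 26, n, c, 39), (6, 4, 26, n, r, 11), (6, 4, 26, n, w, 4), (6, 4, 26, n, x, 38)}.
π_{E, G} gives {(11, 6), (14, 33), (20, 14), (29, 19), (30, 33), (38, 6), (39, 6), (4, 6), (6, 14)} (1 duplicate(s) eliminated).
Difference: {(11, 6), (14, 33), (20, 14), (29, 19), (30, 33), (38, 6), (39, 6), (4, 6), (6, 14)} with {(16, 8), (2, 35), (24, 16), (29, 19), (37, 10), (6, 22)} → {(11, 6), (14, 33), (20, 14), (30, 33), (38, 6), (39, 6), (4, 6), (6, 14)}

{(11, 6), (14, 33), (20, 14), (30, 33), (38, 6), (39, 6), (4, 6), (6, 14)}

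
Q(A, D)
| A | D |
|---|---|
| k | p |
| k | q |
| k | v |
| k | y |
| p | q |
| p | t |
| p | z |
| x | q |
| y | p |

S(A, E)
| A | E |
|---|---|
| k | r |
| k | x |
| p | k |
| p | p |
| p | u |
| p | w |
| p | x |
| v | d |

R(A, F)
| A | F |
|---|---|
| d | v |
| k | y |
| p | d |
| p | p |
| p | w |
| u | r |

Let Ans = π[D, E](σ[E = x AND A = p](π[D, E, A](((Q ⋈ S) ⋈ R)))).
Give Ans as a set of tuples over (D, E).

Natural join on A: {(k, p, r), (k, p, x), (k, q, r), (k, q, x), (k, v, r), (k, v, x), (k, y, r), (k, y, x), (p, q, k), (p, q, p), (p, q, u), (p, q, w), (p, q, x), (p, t, k), (p, t, p), (p, t, u), (p, t, w), (p, t, x), (p, z, k), (p, z, p), (p, z, u), (p, z, w), (p, z, x)}
Natural join on A: {(k, p, r, y), (k, p, x, y), (k, q, r, y), (k, q, x, y), (k, v, r, y), (k, v, x, y), (k, y, r, y), (k, y, x, y), (p, q, k, d), (p, q, k, p), (p, q, k, w), (p, q, p, d), (p, q, p, p), (p, q, p, w), (p, q, u, d), (p, q, u, p), (p, q, u, w), (p, q, w, d), (p, q, w, p), (p, q, w, w), (p, q, x, d), (p, q, x, p), (p, q, x, w), (p, t, k, d), (p, t, k, p), (p, t, k, w), (p, t, p, d), (p, t, p, p), (p, t, p, w), (p, t, u, d), (p, t, u, p), (p, t, u, w), (p, t, w, d), (p, t, w, p), (p, t, w, w), (p, t, x, d), (p, t, x, p), (p, t, x, w), (p, z, k, d), (p, z, k, p), (p, z, k, w), (p, z, p, d), (p, z, p, p), (p, z, p, w), (p, z, u, d), (p, z, u, p), (p, z, u, w), (p, z, w, d), (p, z, w, p), (p, z, w, w), (p, z, x, d), (p, z, x, p), (p, z, x, w)}
Projecting to D, E, A (30 duplicate(s) eliminated): {(p, r, k), (p, x, k), (q, k, p), (q, p, p), (q, r, k), (q, u, p), (q, w, p), (q, x, k), (q, x, p), (t, k, p), (t, p, p), (t, u, p), (t, w, p), (t, x, p), (v, r, k), (v, x, k), (y, r, k), (y, x, k), (z, k, p), (z, p, p), (z, u, p), (z, w, p), (z, x, p)}
Selection E = x AND A = p: {(q, x, p), (t, x, p), (z, x, p)}
Projecting to D, E: {(q, x), (t, x), (z, x)}

{(q, x), (t, x), (z, x)}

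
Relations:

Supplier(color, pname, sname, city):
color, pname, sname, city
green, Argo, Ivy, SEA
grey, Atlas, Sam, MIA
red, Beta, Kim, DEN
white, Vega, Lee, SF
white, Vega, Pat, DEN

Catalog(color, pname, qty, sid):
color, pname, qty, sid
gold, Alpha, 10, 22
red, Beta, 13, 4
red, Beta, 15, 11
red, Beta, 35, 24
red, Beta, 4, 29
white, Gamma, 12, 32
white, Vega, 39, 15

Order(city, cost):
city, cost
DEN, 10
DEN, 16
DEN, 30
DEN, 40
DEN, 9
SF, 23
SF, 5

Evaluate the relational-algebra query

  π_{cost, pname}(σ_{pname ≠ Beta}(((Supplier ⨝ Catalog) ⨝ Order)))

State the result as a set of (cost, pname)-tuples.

Joining Supplier and Catalog on color, pname yields {(red, Beta, Kim, DEN, 13, 4), (red, Beta, Kim, DEN, 15, 11), (red, Beta, Kim, DEN, 35, 24), (red, Beta, Kim, DEN, 4, 29), (white, Vega, Lee, SF, 39, 15), (white, Vega, Pat, DEN, 39, 15)}.
Joining (Supplier ⨝ Catalog) and Order on city yields {(red, Beta, Kim, DEN, 13, 4, 10), (red, Beta, Kim, DEN, 13, 4, 16), (red, Beta, Kim, DEN, 13, 4, 30), (red, Beta, Kim, DEN, 13, 4, 40), (red, Beta, Kim, DEN, 13, 4, 9), (red, Beta, Kim, DEN, 15, 11, 10), (red, Beta, Kim, DEN, 15, 11, 16), (red, Beta, Kim, DEN, 15, 11, 30), (red, Beta, Kim, DEN, 15, 11, 40), (red, Beta, Kim, DEN, 15, 11, 9), (red, Beta, Kim, DEN, 35, 24, 10), (red, Beta, Kim, DEN, 35, 24, 16), (red, Beta, Kim, DEN, 35, 24, 30), (red, Beta, Kim, DEN, 35, 24, 40), (red, Beta, Kim, DEN, 35, 24, 9), (red, Beta, Kim, DEN, 4, 29, 10), (red, Beta, Kim, DEN, 4, 29, 16), (red, Beta, Kim, DEN, 4, 29, 30), (red, Beta, Kim, DEN, 4, 29, 40), (red, Beta, Kim, DEN, 4, 29, 9), (white, Vega, Lee, SF, 39, 15, 23), (white, Vega, Lee, SF, 39, 15, 5), (white, Vega, Pat, DEN, 39, 15, 10), (white, Vega, Pat, DEN, 39, 15, 16), (white, Vega, Pat, DEN, 39, 15, 30), (white, Vega, Pat, DEN, 39, 15, 40), (white, Vega, Pat, DEN, 39, 15, 9)}.
Filtering on pname ≠ Beta leaves {(white, Vega, Lee, SF, 39, 15, 23), (white, Vega, Lee, SF, 39, 15, 5), (white, Vega, Pat, DEN, 39, 15, 10), (white, Vega, Pat, DEN, 39, 15, 16), (white, Vega, Pat, DEN, 39, 15, 30), (white, Vega, Pat, DEN, 39, 15, 40), (white, Vega, Pat, DEN, 39, 15, 9)}.
π[cost, pname]: project onto (cost, pname) → {(10, Vega), (16, Vega), (23, Vega), (30, Vega), (40, Vega), (5, Vega), (9, Vega)}

{(10, Vega), (16, Vega), (23, Vega), (30, Vega), (40, Vega), (5, Vega), (9, Vega)}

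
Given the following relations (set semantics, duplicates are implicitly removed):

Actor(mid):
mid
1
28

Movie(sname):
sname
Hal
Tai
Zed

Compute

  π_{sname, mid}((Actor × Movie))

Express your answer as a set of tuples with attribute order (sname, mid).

Actor × Movie: Cartesian product, 2·3 = 6 tuples over (mid, sname).
Projecting to sname, mid: {(Hal, 1), (Hal, 28), (Tai, 1), (Tai, 28), (Zed, 1), (Zed, 28)}

{(Hal, 1), (Hal, 28), (Tai, 1), (Tai, 28), (Zed, 1), (Zed, 28)}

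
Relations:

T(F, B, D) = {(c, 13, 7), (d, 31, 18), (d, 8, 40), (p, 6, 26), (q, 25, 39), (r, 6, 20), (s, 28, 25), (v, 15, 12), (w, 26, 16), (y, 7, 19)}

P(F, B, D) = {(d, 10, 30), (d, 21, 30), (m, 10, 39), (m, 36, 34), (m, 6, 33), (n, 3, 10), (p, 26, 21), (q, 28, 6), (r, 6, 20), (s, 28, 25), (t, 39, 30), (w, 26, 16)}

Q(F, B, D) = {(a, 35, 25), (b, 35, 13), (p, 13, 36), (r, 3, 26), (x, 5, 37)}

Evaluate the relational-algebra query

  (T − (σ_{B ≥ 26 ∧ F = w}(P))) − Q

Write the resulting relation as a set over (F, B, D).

{(c, 13, 7), (d, 31, 18), (d, 8, 40), (p, 6, 26), (q, 25, 39), (r, 6, 20), (s, 28, 25), (v, 15, 12), (y, 7, 19)}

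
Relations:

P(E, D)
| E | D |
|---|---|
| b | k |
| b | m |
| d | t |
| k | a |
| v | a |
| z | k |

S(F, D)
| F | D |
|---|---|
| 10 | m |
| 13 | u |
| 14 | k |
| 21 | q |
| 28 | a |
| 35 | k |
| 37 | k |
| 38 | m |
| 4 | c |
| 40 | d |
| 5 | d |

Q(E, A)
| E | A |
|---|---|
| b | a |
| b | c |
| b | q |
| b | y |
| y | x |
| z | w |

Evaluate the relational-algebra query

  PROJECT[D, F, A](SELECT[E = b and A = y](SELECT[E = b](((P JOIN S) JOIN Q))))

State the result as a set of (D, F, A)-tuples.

Natural join on D: {(b, k, 14), (b, k, 35), (b, k, 37), (b, m, 10), (b, m, 38), (k, a, 28), (v, a, 28), (z, k, 14), (z, k, 35), (z, k, 37)}
Natural join on E: {(b, k, 14, a), (b, k, 14, c), (b, k, 14, q), (b, k, 14, y), (b, k, 35, a), (b, k, 35, c), (b, k, 35, q), (b, k, 35, y), (b, k, 37, a), (b, k, 37, c), (b, k, 37, q), (b, k, 37, y), (b, m, 10, a), (b, m, 10, c), (b, m, 10, q), (b, m, 10, y), (b, m, 38, a), (b, m, 38, c), (b, m, 38, q), (b, m, 38, y), (z, k, 14, w), (z, k, 35, w), (z, k, 37, w)}
Filtering on E = b leaves {(b, k, 14, a), (b, k, 14, c), (b, k, 14, q), (b, k, 14, y), (b, k, 35, a), (b, k, 35, c), (b, k, 35, q), (b, k, 35, y), (b, k, 37, a), (b, k, 37, c), (b, k, 37, q), (b, k, 37, y), (b, m, 10, a), (b, m, 10, c), (b, m, 10, q), (b, m, 10, y), (b, m, 38, a), (b, m, 38, c), (b, m, 38, q), (b, m, 38, y)}.
Filtering on E = b and A = y leaves {(b, k, 14, y), (b, k, 35, y), (b, k, 37, y), (b, m, 10, y), (b, m, 38, y)}.
Projecting to D, F, A: {(k, 14, y), (k, 35, y), (k, 37, y), (m, 10, y), (m, 38, y)}

{(k, 14, y), (k, 35, y), (k, 37, y), (m, 10, y), (m, 38, y)}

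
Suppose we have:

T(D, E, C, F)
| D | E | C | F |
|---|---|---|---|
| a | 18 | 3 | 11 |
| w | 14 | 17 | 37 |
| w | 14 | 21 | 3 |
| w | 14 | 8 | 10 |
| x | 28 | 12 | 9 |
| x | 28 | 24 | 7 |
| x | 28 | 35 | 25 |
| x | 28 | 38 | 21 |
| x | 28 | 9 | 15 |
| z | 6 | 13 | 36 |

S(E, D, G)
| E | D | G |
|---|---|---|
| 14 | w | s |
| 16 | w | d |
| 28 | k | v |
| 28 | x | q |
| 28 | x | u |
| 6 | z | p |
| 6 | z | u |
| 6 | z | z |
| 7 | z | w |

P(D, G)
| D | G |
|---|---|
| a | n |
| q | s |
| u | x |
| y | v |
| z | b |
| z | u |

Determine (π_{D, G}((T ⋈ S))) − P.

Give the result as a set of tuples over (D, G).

{(w, s), (x, q), (x, u), (z, p), (z, z)}

Joining T and S on D, E yields {(w, 14, 17, 37, s), (w, 14, 21, 3, s), (w, 14, 8, 10, s), (x, 28, 12, 9, q), (x, 28, 12, 9, u), (x, 28, 24, 7, q), (x, 28, 24, 7, u), (x, 28, 35, 25, q), (x, 28, 35, 25, u), (x, 28, 38, 21, q), (x, 28, 38, 21, u), (x, 28, 9, 15, q), (x, 28, 9, 15, u), (z, 6, 13, 36, p), (z, 6, 13, 36, u), (z, 6, 13, 36, z)}.
Keep only column(s) D, G (10 duplicate(s) eliminated): {(w, s), (x, q), (x, u), (z, p), (z, u), (z, z)}
Difference: {(w, s), (x, q), (x, u), (z, p), (z, u), (z, z)} with {(a, n), (q, s), (u, x), (y, v), (z, b), (z, u)} → {(w, s), (x, q), (x, u), (z, p), (z, z)}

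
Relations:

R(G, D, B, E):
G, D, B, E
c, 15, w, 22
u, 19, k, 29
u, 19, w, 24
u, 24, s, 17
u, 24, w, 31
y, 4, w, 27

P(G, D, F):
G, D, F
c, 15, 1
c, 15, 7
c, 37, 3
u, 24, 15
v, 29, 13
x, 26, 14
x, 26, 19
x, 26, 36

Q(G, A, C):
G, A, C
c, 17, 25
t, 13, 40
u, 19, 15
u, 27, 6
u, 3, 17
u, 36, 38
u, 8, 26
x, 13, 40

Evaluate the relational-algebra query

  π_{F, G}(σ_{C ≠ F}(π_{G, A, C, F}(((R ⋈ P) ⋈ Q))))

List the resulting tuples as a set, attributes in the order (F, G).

Natural join on G, D: {(c, 15, w, 22, 1), (c, 15, w, 22, 7), (u, 24, s, 17, 15), (u, 24, w, 31, 15)}
Natural join on G: {(c, 15, w, 22, 1, 17, 25), (c, 15, w, 22, 7, 17, 25), (u, 24, s, 17, 15, 19, 15), (u, 24, s, 17, 15, 27, 6), (u, 24, s, 17, 15, 3, 17), (u, 24, s, 17, 15, 36, 38), (u, 24, s, 17, 15, 8, 26), (u, 24, w, 31, 15, 19, 15), (u, 24, w, 31, 15, 27, 6), (u, 24, w, 31, 15, 3, 17), (u, 24, w, 31, 15, 36, 38), (u, 24, w, 31, 15, 8, 26)}
Keep only column(s) G, A, C, F (5 duplicate(s) eliminated): {(c, 17, 25, 1), (c, 17, 25, 7), (u, 19, 15, 15), (u, 27, 6, 15), (u, 3, 17, 15), (u, 36, 38, 15), (u, 8, 26, 15)}
Filtering on C ≠ F leaves {(c, 17, 25, 1), (c, 17, 25, 7), (u, 27, 6, 15), (u, 3, 17, 15), (u, 36, 38, 15), (u, 8, 26, 15)}.
Keep only column(s) F, G (3 duplicate(s) eliminated): {(1, c), (15, u), (7, c)}

{(1, c), (15, u), (7, c)}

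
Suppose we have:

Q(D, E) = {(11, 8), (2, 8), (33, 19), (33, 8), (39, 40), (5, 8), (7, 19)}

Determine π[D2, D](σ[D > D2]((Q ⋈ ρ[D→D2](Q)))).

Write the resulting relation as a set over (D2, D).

ρ[D→D2]: schema becomes (D2, E); tuples unchanged.
Joining Q and ρ[D→D2](Q) on E yields {(11, 8, 11), (11, 8, 2), (11, 8, 33), (11, 8, 5), (2, 8, 11), (2, 8, 2), (2, 8, 33), (2, 8, 5), (33, 19, 33), (33, 19, 7), (33, 8, 11), (33, 8, 2), (33, 8, 33), (33, 8, 5), (39, 40, 39), (5, 8, 11), (5, 8, 2), (5, 8, 33), (5, 8, 5), (7, 19, 33), (7, 19, 7)}.
Apply σ_{D > D2}; surviving tuples: {(11, 8, 2), (11, 8, 5), (33, 19, 7), (33, 8, 11), (33, 8, 2), (33, 8, 5), (5, 8, 2)}
π[D2, D]: project onto (D2, D) → {(11, 33), (2, 11), (2, 33), (2, 5), (5, 11), (5, 33), (7, 33)}

{(11, 33), (2, 11), (2, 33), (2, 5), (5, 11), (5, 33), (7, 33)}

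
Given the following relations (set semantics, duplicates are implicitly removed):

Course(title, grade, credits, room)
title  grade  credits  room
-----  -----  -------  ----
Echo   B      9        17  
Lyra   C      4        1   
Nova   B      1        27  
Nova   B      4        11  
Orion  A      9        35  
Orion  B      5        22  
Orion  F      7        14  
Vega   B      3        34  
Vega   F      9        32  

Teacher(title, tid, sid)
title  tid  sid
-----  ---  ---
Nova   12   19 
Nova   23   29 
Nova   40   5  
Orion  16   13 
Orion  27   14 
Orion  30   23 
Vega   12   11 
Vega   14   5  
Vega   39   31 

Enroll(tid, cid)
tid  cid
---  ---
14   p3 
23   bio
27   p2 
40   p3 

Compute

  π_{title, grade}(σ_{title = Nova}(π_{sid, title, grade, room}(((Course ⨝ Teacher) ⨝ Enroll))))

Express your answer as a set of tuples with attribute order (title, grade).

Joining Course and Teacher on title yields {(Nova, B, 1, 27, 12, 19), (Nova, B, 1, 27, 23, 29), (Nova, B, 1, 27, 40, 5), (Nova, B, 4, 11, 12, 19), (Nova, B, 4, 11, 23, 29), (Nova, B, 4, 11, 40, 5), (Orion, A, 9, 35, 16, 13), (Orion, A, 9, 35, 27, 14), (Orion, A, 9, 35, 30, 23), (Orion, B, 5, 22, 16, 13), (Orion, B, 5, 22, 27, 14), (Orion, B, 5, 22, 30, 23), (Orion, F, 7, 14, 16, 13), (Orion, F, 7, 14, 27, 14), (Orion, F, 7, 14, 30, 23), (Vega, B, 3, 34, 12, 11), (Vega, B, 3, 34, 14, 5), (Vega, B, 3, 34, 39, 31), (Vega, F, 9, 32, 12, 11), (Vega, F, 9, 32, 14, 5), (Vega, F, 9, 32, 39, 31)}.
Joining (Course ⨝ Teacher) and Enroll on tid yields {(Nova, B, 1, 27, 23, 29, bio), (Nova, B, 1, 27, 40, 5, p3), (Nova, B, 4, 11, 23, 29, bio), (Nova, B, 4, 11, 40, 5, p3), (Orion, A, 9, 35, 27, 14, p2), (Orion, B, 5, 22, 27, 14, p2), (Orion, F, 7, 14, 27, 14, p2), (Vega, B, 3, 34, 14, 5, p3), (Vega, F, 9, 32, 14, 5, p3)}.
Projecting to sid, title, grade, room: {(14, Orion, A, 35), (14, Orion, B, 22), (14, Orion, F, 14), (29, Nova, B, 11), (29, Nova, B, 27), (5, Nova, B, 11), (5, Nova, B, 27), (5, Vega, B, 34), (5, Vega, F, 32)}
σ[title = Nova]: keep tuples satisfying title = Nova → {(29, Nova, B, 11), (29, Nova, B, 27), (5, Nova, B, 11), (5, Nova, B, 27)}
Projecting to title, grade (3 duplicate(s) eliminated): {(Nova, B)}

{(Nova, B)}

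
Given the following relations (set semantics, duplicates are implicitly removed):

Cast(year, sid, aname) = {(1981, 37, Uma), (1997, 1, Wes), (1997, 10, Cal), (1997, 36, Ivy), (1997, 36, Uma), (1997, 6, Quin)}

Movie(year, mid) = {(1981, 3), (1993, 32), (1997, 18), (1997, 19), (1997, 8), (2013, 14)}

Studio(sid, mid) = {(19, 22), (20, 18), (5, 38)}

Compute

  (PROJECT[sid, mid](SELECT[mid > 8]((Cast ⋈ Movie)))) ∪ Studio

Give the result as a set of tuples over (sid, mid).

{(1, 18), (1, 19), (10, 18), (10, 19), (19, 22), (20, 18), (36, 18), (36, 19), (5, 38), (6, 18), (6, 19)}

Joining Cast and Movie on year yields {(1981, 37, Uma, 3), (1997, 1, Wes, 18), (1997, 1, Wes, 19), (1997, 1, Wes, 8), (1997, 10, Cal, 18), (1997, 10, Cal, 19), (1997, 10, Cal, 8), (1997, 36, Ivy, 18), (1997, 36, Ivy, 19), (1997, 36, Ivy, 8), (1997, 36, Uma, 18), (1997, 36, Uma, 19), (1997, 36, Uma, 8), (1997, 6, Quin, 18), (1997, 6, Quin, 19), (1997, 6, Quin, 8)}.
σ[mid > 8]: keep tuples satisfying mid > 8 → {(1997, 1, Wes, 18), (1997, 1, Wes, 19), (1997, 10, Cal, 18), (1997, 10, Cal, 19), (1997, 36, Ivy, 18), (1997, 36, Ivy, 19), (1997, 36, Uma, 18), (1997, 36, Uma, 19), (1997, 6, Quin, 18), (1997, 6, Quin, 19)}
Keep only column(s) sid, mid (2 duplicate(s) eliminated): {(1, 18), (1, 19), (10, 18), (10, 19), (36, 18), (36, 19), (6, 18), (6, 19)}
Set union of the two operands is {(1, 18), (1, 19), (10, 18), (10, 19), (19, 22), (20, 18), (36, 18), (36, 19), (5, 38), (6, 18), (6, 19)}.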